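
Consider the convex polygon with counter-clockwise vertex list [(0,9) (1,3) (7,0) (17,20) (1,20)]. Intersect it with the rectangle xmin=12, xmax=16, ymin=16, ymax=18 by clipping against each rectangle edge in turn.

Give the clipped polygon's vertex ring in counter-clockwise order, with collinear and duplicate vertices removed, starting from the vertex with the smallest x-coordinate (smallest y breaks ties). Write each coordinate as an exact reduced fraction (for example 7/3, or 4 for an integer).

Clipped polygon: [(12,16) (15,16) (16,18) (12,18)]

1. After x ≥ 12: [(12,10) (17,20) (12,20)]
2. After x ≤ 16: [(12,10) (16,18) (16,20) (12,20)]
3. After y ≥ 16: [(12,16) (15,16) (16,18) (16,20) (12,20)]
4. After y ≤ 18: [(12,18) (12,16) (15,16) (16,18) (16,18)]
5. Canonical ring: [(12,16) (15,16) (16,18) (12,18)]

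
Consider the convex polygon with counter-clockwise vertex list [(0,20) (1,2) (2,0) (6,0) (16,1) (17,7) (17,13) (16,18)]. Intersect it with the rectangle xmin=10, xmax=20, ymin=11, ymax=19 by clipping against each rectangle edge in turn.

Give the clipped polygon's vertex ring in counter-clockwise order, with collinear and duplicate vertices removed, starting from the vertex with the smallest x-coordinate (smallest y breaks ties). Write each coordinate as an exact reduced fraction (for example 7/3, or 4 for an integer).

1. After x ≥ 10: [(10,75/4) (10,2/5) (16,1) (17,7) (17,13) (16,18)]
2. After x ≤ 20: [(10,75/4) (10,2/5) (16,1) (17,7) (17,13) (16,18)]
3. After y ≥ 11: [(10,75/4) (10,11) (17,11) (17,13) (16,18)]
4. After y ≤ 19: [(10,75/4) (10,11) (17,11) (17,13) (16,18)]
5. Canonical ring: [(10,11) (17,11) (17,13) (16,18) (10,75/4)]

Clipped polygon: [(10,11) (17,11) (17,13) (16,18) (10,75/4)]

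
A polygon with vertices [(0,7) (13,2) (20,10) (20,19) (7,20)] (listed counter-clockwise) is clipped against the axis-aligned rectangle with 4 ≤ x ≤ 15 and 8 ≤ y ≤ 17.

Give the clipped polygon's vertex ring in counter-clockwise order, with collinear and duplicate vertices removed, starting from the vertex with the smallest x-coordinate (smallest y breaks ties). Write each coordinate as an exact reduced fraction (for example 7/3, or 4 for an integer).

1. After x ≥ 4: [(4,101/7) (4,71/13) (13,2) (20,10) (20,19) (7,20)]
2. After x ≤ 15: [(4,101/7) (4,71/13) (13,2) (15,30/7) (15,252/13) (7,20)]
3. After y ≥ 8: [(4,101/7) (4,8) (15,8) (15,252/13) (7,20)]
4. After y ≤ 17: [(70/13,17) (4,101/7) (4,8) (15,8) (15,17)]
5. Canonical ring: [(4,8) (15,8) (15,17) (70/13,17) (4,101/7)]

Clipped polygon: [(4,8) (15,8) (15,17) (70/13,17) (4,101/7)]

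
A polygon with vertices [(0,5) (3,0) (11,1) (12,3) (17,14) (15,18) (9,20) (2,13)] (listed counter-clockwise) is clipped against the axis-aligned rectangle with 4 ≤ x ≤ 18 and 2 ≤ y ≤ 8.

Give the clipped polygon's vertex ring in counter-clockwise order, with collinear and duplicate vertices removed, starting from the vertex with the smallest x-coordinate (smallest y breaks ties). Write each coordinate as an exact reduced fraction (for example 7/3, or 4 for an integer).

1. After x ≥ 4: [(4,1/8) (11,1) (12,3) (17,14) (15,18) (9,20) (4,15)]
2. After x ≤ 18: [(4,1/8) (11,1) (12,3) (17,14) (15,18) (9,20) (4,15)]
3. After y ≥ 2: [(4,2) (23/2,2) (12,3) (17,14) (15,18) (9,20) (4,15)]
4. After y ≤ 8: [(4,8) (4,2) (23/2,2) (12,3) (157/11,8)]
5. Canonical ring: [(4,2) (23/2,2) (12,3) (157/11,8) (4,8)]

Clipped polygon: [(4,2) (23/2,2) (12,3) (157/11,8) (4,8)]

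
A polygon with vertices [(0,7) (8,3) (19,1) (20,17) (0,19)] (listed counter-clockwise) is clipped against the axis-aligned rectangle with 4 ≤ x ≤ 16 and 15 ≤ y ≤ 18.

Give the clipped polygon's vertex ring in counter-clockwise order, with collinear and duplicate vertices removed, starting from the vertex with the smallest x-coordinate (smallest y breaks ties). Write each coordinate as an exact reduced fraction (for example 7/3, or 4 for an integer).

1. After x ≥ 4: [(4,5) (8,3) (19,1) (20,17) (4,93/5)]
2. After x ≤ 16: [(4,5) (8,3) (16,17/11) (16,87/5) (4,93/5)]
3. After y ≥ 15: [(4,15) (16,15) (16,87/5) (4,93/5)]
4. After y ≤ 18: [(4,18) (4,15) (16,15) (16,87/5) (10,18)]
5. Canonical ring: [(4,15) (16,15) (16,87/5) (10,18) (4,18)]

Clipped polygon: [(4,15) (16,15) (16,87/5) (10,18) (4,18)]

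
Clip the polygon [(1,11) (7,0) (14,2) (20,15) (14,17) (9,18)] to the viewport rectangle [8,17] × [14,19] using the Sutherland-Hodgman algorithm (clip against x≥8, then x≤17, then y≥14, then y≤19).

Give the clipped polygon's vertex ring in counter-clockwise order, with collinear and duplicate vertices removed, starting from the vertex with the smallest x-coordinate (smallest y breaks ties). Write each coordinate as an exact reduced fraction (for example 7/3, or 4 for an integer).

Clipped polygon: [(8,14) (17,14) (17,16) (14,17) (9,18) (8,137/8)]

1. After x ≥ 8: [(8,137/8) (8,2/7) (14,2) (20,15) (14,17) (9,18)]
2. After x ≤ 17: [(8,137/8) (8,2/7) (14,2) (17,17/2) (17,16) (14,17) (9,18)]
3. After y ≥ 14: [(8,137/8) (8,14) (17,14) (17,16) (14,17) (9,18)]
4. After y ≤ 19: [(8,137/8) (8,14) (17,14) (17,16) (14,17) (9,18)]
5. Canonical ring: [(8,14) (17,14) (17,16) (14,17) (9,18) (8,137/8)]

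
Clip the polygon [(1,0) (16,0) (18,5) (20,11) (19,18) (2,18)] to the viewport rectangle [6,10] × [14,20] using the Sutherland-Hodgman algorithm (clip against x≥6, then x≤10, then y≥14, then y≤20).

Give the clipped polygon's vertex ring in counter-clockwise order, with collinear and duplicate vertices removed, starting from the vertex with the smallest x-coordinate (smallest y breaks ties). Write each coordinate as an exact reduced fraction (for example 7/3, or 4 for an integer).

1. After x ≥ 6: [(6,0) (16,0) (18,5) (20,11) (19,18) (6,18)]
2. After x ≤ 10: [(6,0) (10,0) (10,18) (6,18)]
3. After y ≥ 14: [(6,14) (10,14) (10,18) (6,18)]
4. After y ≤ 20: [(6,14) (10,14) (10,18) (6,18)]
5. Canonical ring: [(6,14) (10,14) (10,18) (6,18)]

Clipped polygon: [(6,14) (10,14) (10,18) (6,18)]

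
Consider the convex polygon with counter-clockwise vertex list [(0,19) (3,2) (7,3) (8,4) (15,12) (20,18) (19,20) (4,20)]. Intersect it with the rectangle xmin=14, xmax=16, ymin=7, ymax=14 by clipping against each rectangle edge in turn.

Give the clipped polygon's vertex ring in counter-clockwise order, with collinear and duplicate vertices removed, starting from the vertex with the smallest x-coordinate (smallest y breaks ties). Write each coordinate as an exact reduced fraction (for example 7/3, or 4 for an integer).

Clipped polygon: [(14,76/7) (15,12) (16,66/5) (16,14) (14,14)]

1. After x ≥ 14: [(14,76/7) (15,12) (20,18) (19,20) (14,20)]
2. After x ≤ 16: [(14,76/7) (15,12) (16,66/5) (16,20) (14,20)]
3. After y ≥ 7: [(14,76/7) (15,12) (16,66/5) (16,20) (14,20)]
4. After y ≤ 14: [(14,14) (14,76/7) (15,12) (16,66/5) (16,14)]
5. Canonical ring: [(14,76/7) (15,12) (16,66/5) (16,14) (14,14)]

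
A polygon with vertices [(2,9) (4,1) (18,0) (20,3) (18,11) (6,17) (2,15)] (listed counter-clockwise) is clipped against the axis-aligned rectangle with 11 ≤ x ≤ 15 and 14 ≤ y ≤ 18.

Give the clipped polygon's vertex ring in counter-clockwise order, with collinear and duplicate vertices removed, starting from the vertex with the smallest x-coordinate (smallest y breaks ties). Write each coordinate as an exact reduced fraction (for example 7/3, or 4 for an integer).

Clipped polygon: [(11,14) (12,14) (11,29/2)]

1. After x ≥ 11: [(11,1/2) (18,0) (20,3) (18,11) (11,29/2)]
2. After x ≤ 15: [(11,1/2) (15,3/14) (15,25/2) (11,29/2)]
3. After y ≥ 14: [(11,14) (12,14) (11,29/2)]
4. After y ≤ 18: [(11,14) (12,14) (11,29/2)]
5. Canonical ring: [(11,14) (12,14) (11,29/2)]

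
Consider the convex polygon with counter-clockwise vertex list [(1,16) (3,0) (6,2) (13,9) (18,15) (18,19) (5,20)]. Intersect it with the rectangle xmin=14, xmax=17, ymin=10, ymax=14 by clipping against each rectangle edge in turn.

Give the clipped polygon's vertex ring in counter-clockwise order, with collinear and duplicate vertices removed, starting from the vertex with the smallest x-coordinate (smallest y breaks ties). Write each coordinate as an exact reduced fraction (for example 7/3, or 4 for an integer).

1. After x ≥ 14: [(14,51/5) (18,15) (18,19) (14,251/13)]
2. After x ≤ 17: [(14,51/5) (17,69/5) (17,248/13) (14,251/13)]
3. After y ≥ 10: [(14,51/5) (17,69/5) (17,248/13) (14,251/13)]
4. After y ≤ 14: [(14,14) (14,51/5) (17,69/5) (17,14)]
5. Canonical ring: [(14,51/5) (17,69/5) (17,14) (14,14)]

Clipped polygon: [(14,51/5) (17,69/5) (17,14) (14,14)]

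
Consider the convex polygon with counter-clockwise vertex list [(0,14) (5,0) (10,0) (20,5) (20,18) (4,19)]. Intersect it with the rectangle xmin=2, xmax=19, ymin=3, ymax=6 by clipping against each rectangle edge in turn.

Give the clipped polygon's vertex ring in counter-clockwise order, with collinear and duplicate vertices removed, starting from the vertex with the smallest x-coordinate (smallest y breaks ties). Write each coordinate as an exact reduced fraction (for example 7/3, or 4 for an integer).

Clipped polygon: [(20/7,6) (55/14,3) (16,3) (19,9/2) (19,6)]

1. After x ≥ 2: [(2,33/2) (2,42/5) (5,0) (10,0) (20,5) (20,18) (4,19)]
2. After x ≤ 19: [(2,33/2) (2,42/5) (5,0) (10,0) (19,9/2) (19,289/16) (4,19)]
3. After y ≥ 3: [(2,33/2) (2,42/5) (55/14,3) (16,3) (19,9/2) (19,289/16) (4,19)]
4. After y ≤ 6: [(20/7,6) (55/14,3) (16,3) (19,9/2) (19,6)]
5. Canonical ring: [(20/7,6) (55/14,3) (16,3) (19,9/2) (19,6)]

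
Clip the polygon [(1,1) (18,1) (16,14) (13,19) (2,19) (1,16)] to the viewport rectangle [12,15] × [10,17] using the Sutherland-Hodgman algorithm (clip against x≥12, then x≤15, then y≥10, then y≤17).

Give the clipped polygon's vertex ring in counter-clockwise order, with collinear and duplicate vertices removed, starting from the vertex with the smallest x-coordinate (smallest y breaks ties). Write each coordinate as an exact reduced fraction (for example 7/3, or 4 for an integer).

Clipped polygon: [(12,10) (15,10) (15,47/3) (71/5,17) (12,17)]

1. After x ≥ 12: [(12,1) (18,1) (16,14) (13,19) (12,19)]
2. After x ≤ 15: [(12,1) (15,1) (15,47/3) (13,19) (12,19)]
3. After y ≥ 10: [(12,10) (15,10) (15,47/3) (13,19) (12,19)]
4. After y ≤ 17: [(12,17) (12,10) (15,10) (15,47/3) (71/5,17)]
5. Canonical ring: [(12,10) (15,10) (15,47/3) (71/5,17) (12,17)]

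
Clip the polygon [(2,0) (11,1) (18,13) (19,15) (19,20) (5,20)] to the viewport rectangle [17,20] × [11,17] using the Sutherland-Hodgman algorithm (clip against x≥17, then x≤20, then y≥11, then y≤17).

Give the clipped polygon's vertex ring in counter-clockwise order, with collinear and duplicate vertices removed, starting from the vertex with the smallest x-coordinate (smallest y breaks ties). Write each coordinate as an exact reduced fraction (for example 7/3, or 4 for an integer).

Clipped polygon: [(17,79/7) (18,13) (19,15) (19,17) (17,17)]

1. After x ≥ 17: [(17,79/7) (18,13) (19,15) (19,20) (17,20)]
2. After x ≤ 20: [(17,79/7) (18,13) (19,15) (19,20) (17,20)]
3. After y ≥ 11: [(17,79/7) (18,13) (19,15) (19,20) (17,20)]
4. After y ≤ 17: [(17,17) (17,79/7) (18,13) (19,15) (19,17)]
5. Canonical ring: [(17,79/7) (18,13) (19,15) (19,17) (17,17)]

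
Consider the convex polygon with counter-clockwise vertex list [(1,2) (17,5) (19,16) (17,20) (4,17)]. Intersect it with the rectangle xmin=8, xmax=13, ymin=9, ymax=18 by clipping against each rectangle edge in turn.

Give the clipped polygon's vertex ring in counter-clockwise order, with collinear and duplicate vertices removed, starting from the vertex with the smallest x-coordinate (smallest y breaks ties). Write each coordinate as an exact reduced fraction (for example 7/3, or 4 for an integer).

1. After x ≥ 8: [(8,53/16) (17,5) (19,16) (17,20) (8,233/13)]
2. After x ≤ 13: [(8,53/16) (13,17/4) (13,248/13) (8,233/13)]
3. After y ≥ 9: [(8,9) (13,9) (13,248/13) (8,233/13)]
4. After y ≤ 18: [(8,9) (13,9) (13,18) (25/3,18) (8,233/13)]
5. Canonical ring: [(8,9) (13,9) (13,18) (25/3,18) (8,233/13)]

Clipped polygon: [(8,9) (13,9) (13,18) (25/3,18) (8,233/13)]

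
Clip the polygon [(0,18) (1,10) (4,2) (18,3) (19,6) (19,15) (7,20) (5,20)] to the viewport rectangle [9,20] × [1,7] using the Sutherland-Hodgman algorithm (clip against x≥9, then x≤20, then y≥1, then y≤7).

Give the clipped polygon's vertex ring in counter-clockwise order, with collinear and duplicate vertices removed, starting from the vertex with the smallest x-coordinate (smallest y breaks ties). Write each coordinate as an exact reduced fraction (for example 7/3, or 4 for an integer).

1. After x ≥ 9: [(9,33/14) (18,3) (19,6) (19,15) (9,115/6)]
2. After x ≤ 20: [(9,33/14) (18,3) (19,6) (19,15) (9,115/6)]
3. After y ≥ 1: [(9,33/14) (18,3) (19,6) (19,15) (9,115/6)]
4. After y ≤ 7: [(9,7) (9,33/14) (18,3) (19,6) (19,7)]
5. Canonical ring: [(9,33/14) (18,3) (19,6) (19,7) (9,7)]

Clipped polygon: [(9,33/14) (18,3) (19,6) (19,7) (9,7)]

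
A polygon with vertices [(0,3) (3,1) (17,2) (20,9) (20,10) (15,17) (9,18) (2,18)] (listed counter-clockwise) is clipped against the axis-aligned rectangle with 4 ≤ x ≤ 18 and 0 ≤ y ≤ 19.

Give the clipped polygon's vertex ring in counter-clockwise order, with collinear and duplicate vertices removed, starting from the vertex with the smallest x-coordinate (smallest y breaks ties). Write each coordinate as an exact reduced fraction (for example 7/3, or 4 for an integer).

1. After x ≥ 4: [(4,15/14) (17,2) (20,9) (20,10) (15,17) (9,18) (4,18)]
2. After x ≤ 18: [(4,15/14) (17,2) (18,13/3) (18,64/5) (15,17) (9,18) (4,18)]
3. After y ≥ 0: [(4,15/14) (17,2) (18,13/3) (18,64/5) (15,17) (9,18) (4,18)]
4. After y ≤ 19: [(4,15/14) (17,2) (18,13/3) (18,64/5) (15,17) (9,18) (4,18)]
5. Canonical ring: [(4,15/14) (17,2) (18,13/3) (18,64/5) (15,17) (9,18) (4,18)]

Clipped polygon: [(4,15/14) (17,2) (18,13/3) (18,64/5) (15,17) (9,18) (4,18)]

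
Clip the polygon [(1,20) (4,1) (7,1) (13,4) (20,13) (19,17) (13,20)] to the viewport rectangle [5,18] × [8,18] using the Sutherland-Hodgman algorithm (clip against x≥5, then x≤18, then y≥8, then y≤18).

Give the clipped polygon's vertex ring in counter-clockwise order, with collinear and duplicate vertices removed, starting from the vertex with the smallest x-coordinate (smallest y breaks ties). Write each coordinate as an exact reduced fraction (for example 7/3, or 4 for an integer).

1. After x ≥ 5: [(5,20) (5,1) (7,1) (13,4) (20,13) (19,17) (13,20)]
2. After x ≤ 18: [(5,20) (5,1) (7,1) (13,4) (18,73/7) (18,35/2) (13,20)]
3. After y ≥ 8: [(5,20) (5,8) (145/9,8) (18,73/7) (18,35/2) (13,20)]
4. After y ≤ 18: [(5,18) (5,8) (145/9,8) (18,73/7) (18,35/2) (17,18)]
5. Canonical ring: [(5,8) (145/9,8) (18,73/7) (18,35/2) (17,18) (5,18)]

Clipped polygon: [(5,8) (145/9,8) (18,73/7) (18,35/2) (17,18) (5,18)]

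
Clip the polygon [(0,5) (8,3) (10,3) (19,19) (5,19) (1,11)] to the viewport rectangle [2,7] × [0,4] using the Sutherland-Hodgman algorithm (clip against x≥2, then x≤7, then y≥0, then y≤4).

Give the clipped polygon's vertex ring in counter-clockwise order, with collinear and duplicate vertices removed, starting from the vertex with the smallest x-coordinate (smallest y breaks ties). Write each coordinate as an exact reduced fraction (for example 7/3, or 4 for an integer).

Clipped polygon: [(4,4) (7,13/4) (7,4)]

1. After x ≥ 2: [(2,9/2) (8,3) (10,3) (19,19) (5,19) (2,13)]
2. After x ≤ 7: [(2,9/2) (7,13/4) (7,19) (5,19) (2,13)]
3. After y ≥ 0: [(2,9/2) (7,13/4) (7,19) (5,19) (2,13)]
4. After y ≤ 4: [(4,4) (7,13/4) (7,4)]
5. Canonical ring: [(4,4) (7,13/4) (7,4)]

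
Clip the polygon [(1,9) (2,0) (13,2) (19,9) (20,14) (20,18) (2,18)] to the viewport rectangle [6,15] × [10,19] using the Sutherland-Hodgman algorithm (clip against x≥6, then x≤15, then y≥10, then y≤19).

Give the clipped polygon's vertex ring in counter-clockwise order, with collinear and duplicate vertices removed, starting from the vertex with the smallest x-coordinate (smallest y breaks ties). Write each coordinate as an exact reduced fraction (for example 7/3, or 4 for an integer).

Clipped polygon: [(6,10) (15,10) (15,18) (6,18)]

1. After x ≥ 6: [(6,8/11) (13,2) (19,9) (20,14) (20,18) (6,18)]
2. After x ≤ 15: [(6,8/11) (13,2) (15,13/3) (15,18) (6,18)]
3. After y ≥ 10: [(6,10) (15,10) (15,18) (6,18)]
4. After y ≤ 19: [(6,10) (15,10) (15,18) (6,18)]
5. Canonical ring: [(6,10) (15,10) (15,18) (6,18)]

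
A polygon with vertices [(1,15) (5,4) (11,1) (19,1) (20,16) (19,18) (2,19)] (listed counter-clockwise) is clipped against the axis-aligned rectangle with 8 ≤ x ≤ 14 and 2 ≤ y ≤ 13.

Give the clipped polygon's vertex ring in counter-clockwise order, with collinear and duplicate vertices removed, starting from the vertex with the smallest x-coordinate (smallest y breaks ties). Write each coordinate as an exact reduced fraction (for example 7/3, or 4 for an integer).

1. After x ≥ 8: [(8,5/2) (11,1) (19,1) (20,16) (19,18) (8,317/17)]
2. After x ≤ 14: [(8,5/2) (11,1) (14,1) (14,311/17) (8,317/17)]
3. After y ≥ 2: [(8,5/2) (9,2) (14,2) (14,311/17) (8,317/17)]
4. After y ≤ 13: [(8,13) (8,5/2) (9,2) (14,2) (14,13)]
5. Canonical ring: [(8,5/2) (9,2) (14,2) (14,13) (8,13)]

Clipped polygon: [(8,5/2) (9,2) (14,2) (14,13) (8,13)]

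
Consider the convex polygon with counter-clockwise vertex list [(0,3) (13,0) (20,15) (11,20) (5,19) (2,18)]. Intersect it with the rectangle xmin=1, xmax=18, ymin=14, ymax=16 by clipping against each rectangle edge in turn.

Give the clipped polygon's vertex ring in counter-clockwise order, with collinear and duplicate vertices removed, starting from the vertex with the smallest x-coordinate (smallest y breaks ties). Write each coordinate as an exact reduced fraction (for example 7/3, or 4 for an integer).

Clipped polygon: [(22/15,14) (18,14) (18,16) (26/15,16)]

1. After x ≥ 1: [(1,21/2) (1,36/13) (13,0) (20,15) (11,20) (5,19) (2,18)]
2. After x ≤ 18: [(1,21/2) (1,36/13) (13,0) (18,75/7) (18,145/9) (11,20) (5,19) (2,18)]
3. After y ≥ 14: [(22/15,14) (18,14) (18,145/9) (11,20) (5,19) (2,18)]
4. After y ≤ 16: [(26/15,16) (22/15,14) (18,14) (18,16)]
5. Canonical ring: [(22/15,14) (18,14) (18,16) (26/15,16)]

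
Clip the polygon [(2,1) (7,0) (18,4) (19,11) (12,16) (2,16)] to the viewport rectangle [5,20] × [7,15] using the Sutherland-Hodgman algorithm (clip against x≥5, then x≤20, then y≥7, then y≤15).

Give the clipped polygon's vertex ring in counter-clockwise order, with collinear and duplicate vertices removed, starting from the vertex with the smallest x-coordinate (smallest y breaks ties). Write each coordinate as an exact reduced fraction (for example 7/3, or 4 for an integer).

Clipped polygon: [(5,7) (129/7,7) (19,11) (67/5,15) (5,15)]

1. After x ≥ 5: [(5,2/5) (7,0) (18,4) (19,11) (12,16) (5,16)]
2. After x ≤ 20: [(5,2/5) (7,0) (18,4) (19,11) (12,16) (5,16)]
3. After y ≥ 7: [(5,7) (129/7,7) (19,11) (12,16) (5,16)]
4. After y ≤ 15: [(5,15) (5,7) (129/7,7) (19,11) (67/5,15)]
5. Canonical ring: [(5,7) (129/7,7) (19,11) (67/5,15) (5,15)]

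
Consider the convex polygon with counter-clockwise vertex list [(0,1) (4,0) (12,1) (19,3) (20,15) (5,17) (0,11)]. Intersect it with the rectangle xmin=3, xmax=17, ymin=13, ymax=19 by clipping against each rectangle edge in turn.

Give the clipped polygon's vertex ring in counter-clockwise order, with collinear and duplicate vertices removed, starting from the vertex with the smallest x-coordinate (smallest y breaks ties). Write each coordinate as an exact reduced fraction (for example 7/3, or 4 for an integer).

1. After x ≥ 3: [(3,1/4) (4,0) (12,1) (19,3) (20,15) (5,17) (3,73/5)]
2. After x ≤ 17: [(3,1/4) (4,0) (12,1) (17,17/7) (17,77/5) (5,17) (3,73/5)]
3. After y ≥ 13: [(3,13) (17,13) (17,77/5) (5,17) (3,73/5)]
4. After y ≤ 19: [(3,13) (17,13) (17,77/5) (5,17) (3,73/5)]
5. Canonical ring: [(3,13) (17,13) (17,77/5) (5,17) (3,73/5)]

Clipped polygon: [(3,13) (17,13) (17,77/5) (5,17) (3,73/5)]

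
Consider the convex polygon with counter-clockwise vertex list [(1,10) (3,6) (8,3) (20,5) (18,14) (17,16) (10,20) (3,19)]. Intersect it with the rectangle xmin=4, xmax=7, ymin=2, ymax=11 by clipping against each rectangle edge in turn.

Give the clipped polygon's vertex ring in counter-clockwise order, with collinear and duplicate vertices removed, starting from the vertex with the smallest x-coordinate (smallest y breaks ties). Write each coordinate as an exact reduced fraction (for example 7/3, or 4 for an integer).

Clipped polygon: [(4,27/5) (7,18/5) (7,11) (4,11)]

1. After x ≥ 4: [(4,27/5) (8,3) (20,5) (18,14) (17,16) (10,20) (4,134/7)]
2. After x ≤ 7: [(4,27/5) (7,18/5) (7,137/7) (4,134/7)]
3. After y ≥ 2: [(4,27/5) (7,18/5) (7,137/7) (4,134/7)]
4. After y ≤ 11: [(4,11) (4,27/5) (7,18/5) (7,11)]
5. Canonical ring: [(4,27/5) (7,18/5) (7,11) (4,11)]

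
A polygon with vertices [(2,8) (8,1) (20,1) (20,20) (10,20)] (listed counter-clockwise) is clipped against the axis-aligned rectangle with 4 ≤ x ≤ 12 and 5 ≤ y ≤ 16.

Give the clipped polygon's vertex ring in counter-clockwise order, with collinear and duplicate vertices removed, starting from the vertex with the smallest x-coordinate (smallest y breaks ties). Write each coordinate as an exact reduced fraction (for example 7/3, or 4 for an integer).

1. After x ≥ 4: [(4,11) (4,17/3) (8,1) (20,1) (20,20) (10,20)]
2. After x ≤ 12: [(4,11) (4,17/3) (8,1) (12,1) (12,20) (10,20)]
3. After y ≥ 5: [(4,11) (4,17/3) (32/7,5) (12,5) (12,20) (10,20)]
4. After y ≤ 16: [(22/3,16) (4,11) (4,17/3) (32/7,5) (12,5) (12,16)]
5. Canonical ring: [(4,17/3) (32/7,5) (12,5) (12,16) (22/3,16) (4,11)]

Clipped polygon: [(4,17/3) (32/7,5) (12,5) (12,16) (22/3,16) (4,11)]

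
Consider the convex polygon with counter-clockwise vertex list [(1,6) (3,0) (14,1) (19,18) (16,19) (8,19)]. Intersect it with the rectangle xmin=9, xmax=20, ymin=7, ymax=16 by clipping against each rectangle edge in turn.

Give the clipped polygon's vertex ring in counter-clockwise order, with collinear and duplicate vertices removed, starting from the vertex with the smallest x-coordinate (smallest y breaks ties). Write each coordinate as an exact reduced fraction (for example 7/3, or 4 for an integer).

Clipped polygon: [(9,7) (268/17,7) (313/17,16) (9,16)]

1. After x ≥ 9: [(9,6/11) (14,1) (19,18) (16,19) (9,19)]
2. After x ≤ 20: [(9,6/11) (14,1) (19,18) (16,19) (9,19)]
3. After y ≥ 7: [(9,7) (268/17,7) (19,18) (16,19) (9,19)]
4. After y ≤ 16: [(9,16) (9,7) (268/17,7) (313/17,16)]
5. Canonical ring: [(9,7) (268/17,7) (313/17,16) (9,16)]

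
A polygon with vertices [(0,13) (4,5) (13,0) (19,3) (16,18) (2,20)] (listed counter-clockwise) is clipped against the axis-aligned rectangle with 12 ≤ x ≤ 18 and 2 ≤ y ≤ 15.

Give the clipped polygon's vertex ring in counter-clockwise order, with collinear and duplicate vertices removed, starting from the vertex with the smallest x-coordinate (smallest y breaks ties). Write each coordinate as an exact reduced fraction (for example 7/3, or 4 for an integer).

1. After x ≥ 12: [(12,5/9) (13,0) (19,3) (16,18) (12,130/7)]
2. After x ≤ 18: [(12,5/9) (13,0) (18,5/2) (18,8) (16,18) (12,130/7)]
3. After y ≥ 2: [(12,2) (17,2) (18,5/2) (18,8) (16,18) (12,130/7)]
4. After y ≤ 15: [(12,15) (12,2) (17,2) (18,5/2) (18,8) (83/5,15)]
5. Canonical ring: [(12,2) (17,2) (18,5/2) (18,8) (83/5,15) (12,15)]

Clipped polygon: [(12,2) (17,2) (18,5/2) (18,8) (83/5,15) (12,15)]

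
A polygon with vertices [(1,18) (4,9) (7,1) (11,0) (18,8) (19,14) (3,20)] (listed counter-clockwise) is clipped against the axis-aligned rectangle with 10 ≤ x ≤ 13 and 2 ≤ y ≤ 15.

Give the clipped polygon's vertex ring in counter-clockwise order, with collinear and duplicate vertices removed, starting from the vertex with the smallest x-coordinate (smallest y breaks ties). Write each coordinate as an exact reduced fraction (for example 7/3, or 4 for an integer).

Clipped polygon: [(10,2) (51/4,2) (13,16/7) (13,15) (10,15)]

1. After x ≥ 10: [(10,1/4) (11,0) (18,8) (19,14) (10,139/8)]
2. After x ≤ 13: [(10,1/4) (11,0) (13,16/7) (13,65/4) (10,139/8)]
3. After y ≥ 2: [(10,2) (51/4,2) (13,16/7) (13,65/4) (10,139/8)]
4. After y ≤ 15: [(10,15) (10,2) (51/4,2) (13,16/7) (13,15)]
5. Canonical ring: [(10,2) (51/4,2) (13,16/7) (13,15) (10,15)]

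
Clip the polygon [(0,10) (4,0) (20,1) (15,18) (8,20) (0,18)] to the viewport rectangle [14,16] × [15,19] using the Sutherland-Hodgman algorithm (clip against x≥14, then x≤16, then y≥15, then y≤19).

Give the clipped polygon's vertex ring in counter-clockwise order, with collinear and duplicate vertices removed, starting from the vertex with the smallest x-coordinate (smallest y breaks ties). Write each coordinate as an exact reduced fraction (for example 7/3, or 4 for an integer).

Clipped polygon: [(14,15) (270/17,15) (15,18) (14,128/7)]

1. After x ≥ 14: [(14,5/8) (20,1) (15,18) (14,128/7)]
2. After x ≤ 16: [(14,5/8) (16,3/4) (16,73/5) (15,18) (14,128/7)]
3. After y ≥ 15: [(14,15) (270/17,15) (15,18) (14,128/7)]
4. After y ≤ 19: [(14,15) (270/17,15) (15,18) (14,128/7)]
5. Canonical ring: [(14,15) (270/17,15) (15,18) (14,128/7)]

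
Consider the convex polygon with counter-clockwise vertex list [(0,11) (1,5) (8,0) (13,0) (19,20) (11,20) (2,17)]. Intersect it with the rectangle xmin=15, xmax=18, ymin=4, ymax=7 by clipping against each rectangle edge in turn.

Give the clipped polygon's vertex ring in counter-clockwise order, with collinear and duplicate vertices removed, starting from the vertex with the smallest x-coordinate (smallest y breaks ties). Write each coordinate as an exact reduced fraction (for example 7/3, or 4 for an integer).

1. After x ≥ 15: [(15,20/3) (19,20) (15,20)]
2. After x ≤ 18: [(15,20/3) (18,50/3) (18,20) (15,20)]
3. After y ≥ 4: [(15,20/3) (18,50/3) (18,20) (15,20)]
4. After y ≤ 7: [(15,7) (15,20/3) (151/10,7)]
5. Canonical ring: [(15,20/3) (151/10,7) (15,7)]

Clipped polygon: [(15,20/3) (151/10,7) (15,7)]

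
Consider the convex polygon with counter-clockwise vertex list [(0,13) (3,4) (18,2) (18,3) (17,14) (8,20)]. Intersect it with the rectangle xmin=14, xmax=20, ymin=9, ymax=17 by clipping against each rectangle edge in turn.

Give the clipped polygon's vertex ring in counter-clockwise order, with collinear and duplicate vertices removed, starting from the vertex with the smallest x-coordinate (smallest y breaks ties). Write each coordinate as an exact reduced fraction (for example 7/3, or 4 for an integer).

1. After x ≥ 14: [(14,38/15) (18,2) (18,3) (17,14) (14,16)]
2. After x ≤ 20: [(14,38/15) (18,2) (18,3) (17,14) (14,16)]
3. After y ≥ 9: [(14,9) (192/11,9) (17,14) (14,16)]
4. After y ≤ 17: [(14,9) (192/11,9) (17,14) (14,16)]
5. Canonical ring: [(14,9) (192/11,9) (17,14) (14,16)]

Clipped polygon: [(14,9) (192/11,9) (17,14) (14,16)]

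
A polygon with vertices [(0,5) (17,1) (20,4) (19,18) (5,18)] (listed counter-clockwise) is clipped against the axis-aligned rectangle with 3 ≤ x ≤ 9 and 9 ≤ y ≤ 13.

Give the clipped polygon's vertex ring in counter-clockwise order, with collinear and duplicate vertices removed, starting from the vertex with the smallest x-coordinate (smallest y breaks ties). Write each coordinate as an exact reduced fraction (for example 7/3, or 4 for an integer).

Clipped polygon: [(3,9) (9,9) (9,13) (40/13,13) (3,64/5)]

1. After x ≥ 3: [(3,64/5) (3,73/17) (17,1) (20,4) (19,18) (5,18)]
2. After x ≤ 9: [(3,64/5) (3,73/17) (9,49/17) (9,18) (5,18)]
3. After y ≥ 9: [(3,64/5) (3,9) (9,9) (9,18) (5,18)]
4. After y ≤ 13: [(40/13,13) (3,64/5) (3,9) (9,9) (9,13)]
5. Canonical ring: [(3,9) (9,9) (9,13) (40/13,13) (3,64/5)]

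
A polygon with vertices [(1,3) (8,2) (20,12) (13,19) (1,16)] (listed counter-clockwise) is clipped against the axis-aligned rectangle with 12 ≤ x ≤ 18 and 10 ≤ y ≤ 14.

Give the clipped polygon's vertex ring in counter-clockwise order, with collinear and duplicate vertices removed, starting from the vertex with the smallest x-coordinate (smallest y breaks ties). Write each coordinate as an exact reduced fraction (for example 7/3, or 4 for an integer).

Clipped polygon: [(12,10) (88/5,10) (18,31/3) (18,14) (12,14)]

1. After x ≥ 12: [(12,16/3) (20,12) (13,19) (12,75/4)]
2. After x ≤ 18: [(12,16/3) (18,31/3) (18,14) (13,19) (12,75/4)]
3. After y ≥ 10: [(12,10) (88/5,10) (18,31/3) (18,14) (13,19) (12,75/4)]
4. After y ≤ 14: [(12,14) (12,10) (88/5,10) (18,31/3) (18,14) (18,14)]
5. Canonical ring: [(12,10) (88/5,10) (18,31/3) (18,14) (12,14)]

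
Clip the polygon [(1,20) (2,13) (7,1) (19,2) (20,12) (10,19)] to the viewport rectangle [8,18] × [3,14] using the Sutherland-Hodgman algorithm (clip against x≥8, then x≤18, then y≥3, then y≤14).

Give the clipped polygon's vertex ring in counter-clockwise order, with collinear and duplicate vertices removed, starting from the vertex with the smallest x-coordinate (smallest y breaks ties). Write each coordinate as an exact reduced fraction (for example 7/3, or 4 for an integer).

Clipped polygon: [(8,3) (18,3) (18,67/5) (120/7,14) (8,14)]

1. After x ≥ 8: [(8,173/9) (8,13/12) (19,2) (20,12) (10,19)]
2. After x ≤ 18: [(8,173/9) (8,13/12) (18,23/12) (18,67/5) (10,19)]
3. After y ≥ 3: [(8,173/9) (8,3) (18,3) (18,67/5) (10,19)]
4. After y ≤ 14: [(8,14) (8,3) (18,3) (18,67/5) (120/7,14)]
5. Canonical ring: [(8,3) (18,3) (18,67/5) (120/7,14) (8,14)]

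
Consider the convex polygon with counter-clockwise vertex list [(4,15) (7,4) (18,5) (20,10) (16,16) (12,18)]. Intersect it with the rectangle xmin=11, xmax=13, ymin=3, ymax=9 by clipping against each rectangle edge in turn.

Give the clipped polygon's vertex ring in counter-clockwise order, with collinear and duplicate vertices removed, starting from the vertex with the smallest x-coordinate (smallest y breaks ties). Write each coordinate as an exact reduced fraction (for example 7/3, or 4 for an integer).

1. After x ≥ 11: [(11,141/8) (11,48/11) (18,5) (20,10) (16,16) (12,18)]
2. After x ≤ 13: [(11,141/8) (11,48/11) (13,50/11) (13,35/2) (12,18)]
3. After y ≥ 3: [(11,141/8) (11,48/11) (13,50/11) (13,35/2) (12,18)]
4. After y ≤ 9: [(11,9) (11,48/11) (13,50/11) (13,9)]
5. Canonical ring: [(11,48/11) (13,50/11) (13,9) (11,9)]

Clipped polygon: [(11,48/11) (13,50/11) (13,9) (11,9)]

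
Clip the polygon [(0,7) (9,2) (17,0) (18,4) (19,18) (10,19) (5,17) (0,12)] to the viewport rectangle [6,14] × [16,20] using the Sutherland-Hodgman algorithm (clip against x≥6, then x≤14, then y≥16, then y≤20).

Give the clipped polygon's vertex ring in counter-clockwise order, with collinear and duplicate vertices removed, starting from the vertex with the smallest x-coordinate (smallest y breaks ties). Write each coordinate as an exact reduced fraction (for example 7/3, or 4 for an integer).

1. After x ≥ 6: [(6,11/3) (9,2) (17,0) (18,4) (19,18) (10,19) (6,87/5)]
2. After x ≤ 14: [(6,11/3) (9,2) (14,3/4) (14,167/9) (10,19) (6,87/5)]
3. After y ≥ 16: [(6,16) (14,16) (14,167/9) (10,19) (6,87/5)]
4. After y ≤ 20: [(6,16) (14,16) (14,167/9) (10,19) (6,87/5)]
5. Canonical ring: [(6,16) (14,16) (14,167/9) (10,19) (6,87/5)]

Clipped polygon: [(6,16) (14,16) (14,167/9) (10,19) (6,87/5)]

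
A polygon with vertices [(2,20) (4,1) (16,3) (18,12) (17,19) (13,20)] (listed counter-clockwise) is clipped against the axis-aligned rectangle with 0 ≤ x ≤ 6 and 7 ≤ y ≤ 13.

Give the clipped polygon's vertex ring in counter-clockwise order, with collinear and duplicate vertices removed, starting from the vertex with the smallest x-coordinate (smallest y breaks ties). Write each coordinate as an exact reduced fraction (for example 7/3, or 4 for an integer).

1. After x ≥ 0: [(2,20) (4,1) (16,3) (18,12) (17,19) (13,20)]
2. After x ≤ 6: [(6,20) (2,20) (4,1) (6,4/3)]
3. After y ≥ 7: [(6,7) (6,20) (2,20) (64/19,7)]
4. After y ≤ 13: [(6,7) (6,13) (52/19,13) (64/19,7)]
5. Canonical ring: [(52/19,13) (64/19,7) (6,7) (6,13)]

Clipped polygon: [(52/19,13) (64/19,7) (6,7) (6,13)]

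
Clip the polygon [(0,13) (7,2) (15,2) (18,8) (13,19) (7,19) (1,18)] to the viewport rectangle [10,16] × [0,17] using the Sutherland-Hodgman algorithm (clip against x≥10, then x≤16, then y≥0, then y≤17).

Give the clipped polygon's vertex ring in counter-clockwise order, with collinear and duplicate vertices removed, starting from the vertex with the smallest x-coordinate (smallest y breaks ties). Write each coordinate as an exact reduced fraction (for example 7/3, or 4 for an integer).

1. After x ≥ 10: [(10,2) (15,2) (18,8) (13,19) (10,19)]
2. After x ≤ 16: [(10,2) (15,2) (16,4) (16,62/5) (13,19) (10,19)]
3. After y ≥ 0: [(10,2) (15,2) (16,4) (16,62/5) (13,19) (10,19)]
4. After y ≤ 17: [(10,17) (10,2) (15,2) (16,4) (16,62/5) (153/11,17)]
5. Canonical ring: [(10,2) (15,2) (16,4) (16,62/5) (153/11,17) (10,17)]

Clipped polygon: [(10,2) (15,2) (16,4) (16,62/5) (153/11,17) (10,17)]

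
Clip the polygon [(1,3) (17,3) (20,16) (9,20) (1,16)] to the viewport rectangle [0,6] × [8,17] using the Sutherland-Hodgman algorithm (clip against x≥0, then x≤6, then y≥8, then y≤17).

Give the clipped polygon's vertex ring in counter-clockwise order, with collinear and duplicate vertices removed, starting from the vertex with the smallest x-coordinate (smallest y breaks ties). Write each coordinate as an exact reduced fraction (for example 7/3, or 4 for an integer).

1. After x ≥ 0: [(1,3) (17,3) (20,16) (9,20) (1,16)]
2. After x ≤ 6: [(1,3) (6,3) (6,37/2) (1,16)]
3. After y ≥ 8: [(1,8) (6,8) (6,37/2) (1,16)]
4. After y ≤ 17: [(1,8) (6,8) (6,17) (3,17) (1,16)]
5. Canonical ring: [(1,8) (6,8) (6,17) (3,17) (1,16)]

Clipped polygon: [(1,8) (6,8) (6,17) (3,17) (1,16)]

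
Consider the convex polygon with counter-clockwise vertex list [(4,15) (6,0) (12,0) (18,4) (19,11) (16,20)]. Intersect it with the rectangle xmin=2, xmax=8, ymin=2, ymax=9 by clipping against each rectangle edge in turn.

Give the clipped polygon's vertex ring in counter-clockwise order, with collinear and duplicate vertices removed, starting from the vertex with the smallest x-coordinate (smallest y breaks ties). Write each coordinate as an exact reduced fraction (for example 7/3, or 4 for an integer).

Clipped polygon: [(24/5,9) (86/15,2) (8,2) (8,9)]

1. After x ≥ 2: [(4,15) (6,0) (12,0) (18,4) (19,11) (16,20)]
2. After x ≤ 8: [(8,50/3) (4,15) (6,0) (8,0)]
3. After y ≥ 2: [(8,2) (8,50/3) (4,15) (86/15,2)]
4. After y ≤ 9: [(8,2) (8,9) (24/5,9) (86/15,2)]
5. Canonical ring: [(24/5,9) (86/15,2) (8,2) (8,9)]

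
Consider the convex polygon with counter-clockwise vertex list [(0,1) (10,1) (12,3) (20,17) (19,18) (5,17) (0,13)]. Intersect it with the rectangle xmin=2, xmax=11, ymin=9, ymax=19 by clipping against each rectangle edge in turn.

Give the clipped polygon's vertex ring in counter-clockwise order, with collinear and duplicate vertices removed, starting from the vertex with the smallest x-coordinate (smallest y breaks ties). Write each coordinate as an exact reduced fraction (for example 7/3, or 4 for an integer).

Clipped polygon: [(2,9) (11,9) (11,122/7) (5,17) (2,73/5)]

1. After x ≥ 2: [(2,1) (10,1) (12,3) (20,17) (19,18) (5,17) (2,73/5)]
2. After x ≤ 11: [(2,1) (10,1) (11,2) (11,122/7) (5,17) (2,73/5)]
3. After y ≥ 9: [(2,9) (11,9) (11,122/7) (5,17) (2,73/5)]
4. After y ≤ 19: [(2,9) (11,9) (11,122/7) (5,17) (2,73/5)]
5. Canonical ring: [(2,9) (11,9) (11,122/7) (5,17) (2,73/5)]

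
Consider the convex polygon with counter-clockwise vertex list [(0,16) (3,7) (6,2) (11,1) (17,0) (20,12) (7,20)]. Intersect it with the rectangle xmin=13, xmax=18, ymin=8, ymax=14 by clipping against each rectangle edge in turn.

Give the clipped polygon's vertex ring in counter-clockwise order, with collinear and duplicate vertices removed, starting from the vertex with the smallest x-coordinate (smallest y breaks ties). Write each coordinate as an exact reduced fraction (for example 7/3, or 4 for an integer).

1. After x ≥ 13: [(13,2/3) (17,0) (20,12) (13,212/13)]
2. After x ≤ 18: [(13,2/3) (17,0) (18,4) (18,172/13) (13,212/13)]
3. After y ≥ 8: [(13,8) (18,8) (18,172/13) (13,212/13)]
4. After y ≤ 14: [(13,14) (13,8) (18,8) (18,172/13) (67/4,14)]
5. Canonical ring: [(13,8) (18,8) (18,172/13) (67/4,14) (13,14)]

Clipped polygon: [(13,8) (18,8) (18,172/13) (67/4,14) (13,14)]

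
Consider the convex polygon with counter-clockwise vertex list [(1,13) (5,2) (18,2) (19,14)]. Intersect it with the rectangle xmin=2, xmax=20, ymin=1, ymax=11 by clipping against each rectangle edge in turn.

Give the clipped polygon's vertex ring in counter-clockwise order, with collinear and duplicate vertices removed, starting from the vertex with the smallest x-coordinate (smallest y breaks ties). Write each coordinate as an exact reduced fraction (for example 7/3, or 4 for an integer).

Clipped polygon: [(2,41/4) (5,2) (18,2) (75/4,11) (2,11)]

1. After x ≥ 2: [(2,235/18) (2,41/4) (5,2) (18,2) (19,14)]
2. After x ≤ 20: [(2,235/18) (2,41/4) (5,2) (18,2) (19,14)]
3. After y ≥ 1: [(2,235/18) (2,41/4) (5,2) (18,2) (19,14)]
4. After y ≤ 11: [(2,11) (2,41/4) (5,2) (18,2) (75/4,11)]
5. Canonical ring: [(2,41/4) (5,2) (18,2) (75/4,11) (2,11)]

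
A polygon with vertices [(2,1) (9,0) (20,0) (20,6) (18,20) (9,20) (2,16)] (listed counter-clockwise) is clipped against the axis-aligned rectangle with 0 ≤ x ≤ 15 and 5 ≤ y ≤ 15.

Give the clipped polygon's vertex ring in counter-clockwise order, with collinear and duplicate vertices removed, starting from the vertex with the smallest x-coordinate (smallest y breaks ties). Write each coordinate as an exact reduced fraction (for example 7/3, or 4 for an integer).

1. After x ≥ 0: [(2,1) (9,0) (20,0) (20,6) (18,20) (9,20) (2,16)]
2. After x ≤ 15: [(2,1) (9,0) (15,0) (15,20) (9,20) (2,16)]
3. After y ≥ 5: [(2,5) (15,5) (15,20) (9,20) (2,16)]
4. After y ≤ 15: [(2,15) (2,5) (15,5) (15,15)]
5. Canonical ring: [(2,5) (15,5) (15,15) (2,15)]

Clipped polygon: [(2,5) (15,5) (15,15) (2,15)]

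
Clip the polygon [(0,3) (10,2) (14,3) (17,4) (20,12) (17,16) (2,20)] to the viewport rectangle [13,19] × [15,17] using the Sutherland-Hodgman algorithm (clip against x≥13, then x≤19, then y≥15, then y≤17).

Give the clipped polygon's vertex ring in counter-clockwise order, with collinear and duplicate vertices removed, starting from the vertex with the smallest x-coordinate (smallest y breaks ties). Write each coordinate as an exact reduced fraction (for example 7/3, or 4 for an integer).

Clipped polygon: [(13,15) (71/4,15) (17,16) (53/4,17) (13,17)]

1. After x ≥ 13: [(13,11/4) (14,3) (17,4) (20,12) (17,16) (13,256/15)]
2. After x ≤ 19: [(13,11/4) (14,3) (17,4) (19,28/3) (19,40/3) (17,16) (13,256/15)]
3. After y ≥ 15: [(13,15) (71/4,15) (17,16) (13,256/15)]
4. After y ≤ 17: [(13,17) (13,15) (71/4,15) (17,16) (53/4,17)]
5. Canonical ring: [(13,15) (71/4,15) (17,16) (53/4,17) (13,17)]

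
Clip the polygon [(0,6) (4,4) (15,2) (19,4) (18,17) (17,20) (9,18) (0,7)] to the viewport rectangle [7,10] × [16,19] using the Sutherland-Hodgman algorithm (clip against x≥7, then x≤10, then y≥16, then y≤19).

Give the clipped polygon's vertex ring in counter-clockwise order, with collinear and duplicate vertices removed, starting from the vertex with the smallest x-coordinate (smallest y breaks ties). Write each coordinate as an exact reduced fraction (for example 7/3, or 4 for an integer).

1. After x ≥ 7: [(7,38/11) (15,2) (19,4) (18,17) (17,20) (9,18) (7,140/9)]
2. After x ≤ 10: [(7,38/11) (10,32/11) (10,73/4) (9,18) (7,140/9)]
3. After y ≥ 16: [(10,16) (10,73/4) (9,18) (81/11,16)]
4. After y ≤ 19: [(10,16) (10,73/4) (9,18) (81/11,16)]
5. Canonical ring: [(81/11,16) (10,16) (10,73/4) (9,18)]

Clipped polygon: [(81/11,16) (10,16) (10,73/4) (9,18)]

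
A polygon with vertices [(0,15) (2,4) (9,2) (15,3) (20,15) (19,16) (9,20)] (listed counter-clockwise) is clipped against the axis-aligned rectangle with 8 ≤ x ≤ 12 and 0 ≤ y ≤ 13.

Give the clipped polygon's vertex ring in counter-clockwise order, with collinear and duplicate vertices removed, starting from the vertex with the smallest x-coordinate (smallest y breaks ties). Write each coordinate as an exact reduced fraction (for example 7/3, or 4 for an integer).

Clipped polygon: [(8,16/7) (9,2) (12,5/2) (12,13) (8,13)]

1. After x ≥ 8: [(8,175/9) (8,16/7) (9,2) (15,3) (20,15) (19,16) (9,20)]
2. After x ≤ 12: [(8,175/9) (8,16/7) (9,2) (12,5/2) (12,94/5) (9,20)]
3. After y ≥ 0: [(8,175/9) (8,16/7) (9,2) (12,5/2) (12,94/5) (9,20)]
4. After y ≤ 13: [(8,13) (8,16/7) (9,2) (12,5/2) (12,13)]
5. Canonical ring: [(8,16/7) (9,2) (12,5/2) (12,13) (8,13)]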